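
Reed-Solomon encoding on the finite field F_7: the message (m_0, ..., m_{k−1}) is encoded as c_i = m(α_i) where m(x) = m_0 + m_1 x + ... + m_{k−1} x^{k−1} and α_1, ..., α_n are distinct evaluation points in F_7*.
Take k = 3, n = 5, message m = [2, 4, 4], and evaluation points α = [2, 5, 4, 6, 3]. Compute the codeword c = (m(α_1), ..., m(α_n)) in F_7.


c = [5, 3, 5, 2, 1]

Message polynomial: m(x) = 2 + 4·x + 4·x^2 (mod 7).
For each evaluation point α_i, compute m(α_i) mod 7:
  α_1 = 2: Horner steps 4 → 5 → 5, so m(2) = 5.
  α_2 = 5: Horner steps 4 → 3 → 3, so m(5) = 3.
  α_3 = 4: Horner steps 4 → 6 → 5, so m(4) = 5.
  α_4 = 6: Horner steps 4 → 0 → 2, so m(6) = 2.
  α_5 = 3: Horner steps 4 → 2 → 1, so m(3) = 1.
Codeword c = [5, 3, 5, 2, 1] ∈ F_7^5.


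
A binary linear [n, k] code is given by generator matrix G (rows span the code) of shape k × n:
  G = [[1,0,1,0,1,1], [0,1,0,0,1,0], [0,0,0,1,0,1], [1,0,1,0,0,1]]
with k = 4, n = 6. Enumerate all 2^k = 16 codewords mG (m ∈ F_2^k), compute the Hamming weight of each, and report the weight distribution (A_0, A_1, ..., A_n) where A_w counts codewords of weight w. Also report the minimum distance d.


Weight distribution: A_0 = 1, A_1 = 2, A_2 = 2, A_3 = 4, A_4 = 5, A_5 = 2. Minimum distance d = 1.

Enumerate all 2^4 = 16 messages m ∈ F_2^4.
For each, compute codeword c = mG in F_2^6, then tally its weight.
  m = 0000 → c = 000000, weight = 0.
  m = 1000 → c = 101011, weight = 4.
  m = 0100 → c = 010010, weight = 2.
  m = 1100 → c = 111001, weight = 4.
  m = 0010 → c = 000101, weight = 2.
  m = 1010 → c = 101110, weight = 4.
  m = 0110 → c = 010111, weight = 4.
  m = 1110 → c = 111100, weight = 4.
  m = 0001 → c = 101001, weight = 3.
  m = 1001 → c = 000010, weight = 1.
  m = 0101 → c = 111011, weight = 5.
  m = 1101 → c = 010000, weight = 1.
  m = 0011 → c = 101100, weight = 3.
  m = 1011 → c = 000111, weight = 3.
  m = 0111 → c = 111110, weight = 5.
  m = 1111 → c = 010101, weight = 3.
Tally weights:
  weight 0: 1 codewords.
  weight 1: 2 codewords.
  weight 2: 2 codewords.
  weight 3: 4 codewords.
  weight 4: 5 codewords.
  weight 5: 2 codewords.
Minimum distance d = smallest w > 0 with A_w > 0 = 1.
Sanity: Σ A_w = 16 = 2^4 = 16 ✓.


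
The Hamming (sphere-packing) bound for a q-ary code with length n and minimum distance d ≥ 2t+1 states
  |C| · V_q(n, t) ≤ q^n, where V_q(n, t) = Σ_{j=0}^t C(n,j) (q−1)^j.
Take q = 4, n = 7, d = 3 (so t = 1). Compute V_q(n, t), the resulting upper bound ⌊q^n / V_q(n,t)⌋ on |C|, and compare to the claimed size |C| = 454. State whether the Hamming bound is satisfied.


V_q(n, t) = 22, q^n = 16384, Hamming bound = 744, |C| = 454 ≤ bound (satisfied).

Step 1: Compute V_q(n, t) = Σ_{j=0}^1 C(n, j) (q−1)^j.
  j = 0: C(7,0)·(3)^0 = 1·1 = 1.
  j = 1: C(7,1)·(3)^1 = 7·3 = 21.
  V_q(n, t) = 1 + 21 = 22.
Step 2: q^n = 4^7 = 16384.
Step 3: Hamming bound ⌊q^n / V_q(n,t)⌋ = ⌊16384/22⌋ = 744.
Step 4: Compare |C| = 454 to 744: satisfied.
The claimed |C| lies below the Hamming bound.


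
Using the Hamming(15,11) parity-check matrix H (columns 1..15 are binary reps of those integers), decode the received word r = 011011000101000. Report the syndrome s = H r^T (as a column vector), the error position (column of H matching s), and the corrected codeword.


s = (0, 1, 0, 0)^T, error position = 4, corrected codeword c = 011111000101000

Compute s = H r^T mod 2 one row at a time:
  s_1 = 0 + 0 + 1 + 0 + 1 + 0 + 0 + 0 = 2 ≡ 0 (mod 2).
  s_2 = 0 + 1 + 1 + 0 + 1 + 0 + 0 + 0 = 3 ≡ 1 (mod 2).
  s_3 = 1 + 1 + 1 + 0 + 1 + 0 + 0 + 0 = 4 ≡ 0 (mod 2).
  s_4 = 0 + 1 + 1 + 0 + 0 + 0 + 0 + 0 = 2 ≡ 0 (mod 2).
s = (0, 1, 0, 0)^T — this equals column 4 of H (binary 0100), so error is at position 4.
Correct: flip bit 4 of r = 011011000101000 to get c = 011111000101000.


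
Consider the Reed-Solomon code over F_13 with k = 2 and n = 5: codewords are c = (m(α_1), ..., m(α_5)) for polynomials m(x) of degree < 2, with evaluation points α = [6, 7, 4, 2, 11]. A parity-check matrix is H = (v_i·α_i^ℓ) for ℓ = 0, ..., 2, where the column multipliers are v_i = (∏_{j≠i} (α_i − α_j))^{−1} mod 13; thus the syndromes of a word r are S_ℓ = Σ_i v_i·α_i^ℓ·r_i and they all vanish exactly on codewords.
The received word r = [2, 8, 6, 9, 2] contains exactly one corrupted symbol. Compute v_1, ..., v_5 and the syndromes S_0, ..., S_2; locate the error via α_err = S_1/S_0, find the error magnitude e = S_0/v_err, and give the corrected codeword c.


S = (12, 7, 3), error at position 1, error magnitude e = 12, c = [3, 8, 6, 9, 2].

Step 1: column multipliers v_i = (∏_{j≠i}(α_i − α_j))^{−1} mod 13.
  i = 1 (α = 6): (6−7)(6−4)(6−2)(6−11) = (−1)·2·4·(−5) = 40 ≡ 1, so v_1 = 1^{−1} = 1 (mod 13).
  i = 2 (α = 7): (7−6)(7−4)(7−2)(7−11) = 1·3·5·(−4) = −60 ≡ 5, so v_2 = 5^{−1} = 8 (mod 13).
  i = 3 (α = 4): (4−6)(4−7)(4−2)(4−11) = (−2)·(−3)·2·(−7) = −84 ≡ 7, so v_3 = 7^{−1} = 2 (mod 13).
  i = 4 (α = 2): (2−6)(2−7)(2−4)(2−11) = (−4)·(−5)·(−2)·(−9) = 360 ≡ 9, so v_4 = 9^{−1} = 3 (mod 13).
  i = 5 (α = 11): (11−6)(11−7)(11−4)(11−2) = 5·4·7·9 = 1260 ≡ 12, so v_5 = 12^{−1} = 12 (mod 13).
  v = [1, 8, 2, 3, 12].
Step 2: syndromes of r = [2, 8, 6, 9, 2] (all sums mod 13).
  S_0 = Σ v_i r_i = 1·2 + 8·8 + 2·6 + 3·9 + 12·2 = 129 ≡ 12.
  S_1 = Σ v_i α_i r_i = 1·6·2 + 8·7·8 + 2·4·6 + 3·2·9 + 12·11·2 = 826 ≡ 7.
  α_i^2 mod 13 = [10, 10, 3, 4, 4].
  S_2 = Σ v_i α_i^2 r_i = 1·10·2 + 8·10·8 + 2·3·6 + 3·4·9 + 12·4·2 = 900 ≡ 3.
  S = (12, 7, 3) ≠ 0, so r is not a codeword (an error is present).
Step 3: locate the error. For a single error e at position i, S_ℓ = v_i·e·α_i^ℓ, so α_err = S_1/S_0.
  S_0^{−1} = 12^{−1} = 12 (mod 13), so α_err = 7·12 = 84 ≡ 6 = α_1. Error position i = 1.
  Consistency check: S_2/S_1 = 3·2 = 6 ≡ 6 = α_err ✓ (single-error assumption holds).
Step 4: error magnitude e = S_0/v_1 = S_0·∏_{j≠1}(α_1 − α_j) = 12·1 = 12 ≡ 12 (mod 13).
Step 5: correct position 1: c_1 = r_1 − e = 2 − 12 ≡ 3 (mod 13). Hence c = [3, 8, 6, 9, 2].
  Check: interpolating c through the α_i gives m(x) = 12 + 5·x (degree < 2) with m(α_i) = c_i for every i, so c is indeed a codeword.


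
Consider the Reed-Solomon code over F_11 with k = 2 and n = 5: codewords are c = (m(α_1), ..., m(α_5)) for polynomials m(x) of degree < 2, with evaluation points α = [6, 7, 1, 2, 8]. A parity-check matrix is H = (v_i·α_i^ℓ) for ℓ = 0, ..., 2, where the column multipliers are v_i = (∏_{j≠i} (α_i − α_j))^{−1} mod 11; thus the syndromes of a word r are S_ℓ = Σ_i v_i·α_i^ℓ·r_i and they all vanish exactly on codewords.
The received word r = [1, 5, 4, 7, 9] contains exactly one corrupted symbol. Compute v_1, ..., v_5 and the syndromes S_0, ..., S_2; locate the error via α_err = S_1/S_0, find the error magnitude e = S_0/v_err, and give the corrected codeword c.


S = (1, 1, 1), error at position 3, error magnitude e = 1, c = [1, 5, 3, 7, 9].

Step 1: column multipliers v_i = (∏_{j≠i}(α_i − α_j))^{−1} mod 11.
  i = 1 (α = 6): (6−7)(6−1)(6−2)(6−8) = (−1)·5·4·(−2) = 40 ≡ 7, so v_1 = 7^{−1} = 8 (mod 11).
  i = 2 (α = 7): (7−6)(7−1)(7−2)(7−8) = 1·6·5·(−1) = −30 ≡ 3, so v_2 = 3^{−1} = 4 (mod 11).
  i = 3 (α = 1): (1−6)(1−7)(1−2)(1−8) = (−5)·(−6)·(−1)·(−7) = 210 ≡ 1, so v_3 = 1^{−1} = 1 (mod 11).
  i = 4 (α = 2): (2−6)(2−7)(2−1)(2−8) = (−4)·(−5)·1·(−6) = −120 ≡ 1, so v_4 = 1^{−1} = 1 (mod 11).
  i = 5 (α = 8): (8−6)(8−7)(8−1)(8−2) = 2·1·7·6 = 84 ≡ 7, so v_5 = 7^{−1} = 8 (mod 11).
  v = [8, 4, 1, 1, 8].
Step 2: syndromes of r = [1, 5, 4, 7, 9] (all sums mod 11).
  S_0 = Σ v_i r_i = 8·1 + 4·5 + 1·4 + 1·7 + 8·9 = 111 ≡ 1.
  S_1 = Σ v_i α_i r_i = 8·6·1 + 4·7·5 + 1·1·4 + 1·2·7 + 8·8·9 = 782 ≡ 1.
  α_i^2 mod 11 = [3, 5, 1, 4, 9].
  S_2 = Σ v_i α_i^2 r_i = 8·3·1 + 4·5·5 + 1·1·4 + 1·4·7 + 8·9·9 = 804 ≡ 1.
  S = (1, 1, 1) ≠ 0, so r is not a codeword (an error is present).
Step 3: locate the error. For a single error e at position i, S_ℓ = v_i·e·α_i^ℓ, so α_err = S_1/S_0.
  S_0^{−1} = 1^{−1} = 1 (mod 11), so α_err = 1·1 = 1 ≡ 1 = α_3. Error position i = 3.
  Consistency check: S_2/S_1 = 1·1 = 1 ≡ 1 = α_err ✓ (single-error assumption holds).
Step 4: error magnitude e = S_0/v_3 = S_0·∏_{j≠3}(α_3 − α_j) = 1·1 = 1 ≡ 1 (mod 11).
Step 5: correct position 3: c_3 = r_3 − e = 4 − 1 ≡ 3 (mod 11). Hence c = [1, 5, 3, 7, 9].
  Check: interpolating c through the α_i gives m(x) = 10 + 4·x (degree < 2) with m(α_i) = c_i for every i, so c is indeed a codeword.


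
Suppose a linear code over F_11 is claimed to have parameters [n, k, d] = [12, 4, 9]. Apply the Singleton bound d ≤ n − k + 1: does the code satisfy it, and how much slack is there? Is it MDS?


Singleton RHS = n − k + 1 = 9, slack = 0, bound satisfied, MDS.

Singleton bound: d ≤ n − k + 1.
Here n = 12, k = 4, so n − k + 1 = 9.
Given d = 9, check d ≤ 9: YES.
Slack = (n − k + 1) − d = 0.
The code is MDS (slack = 0).
Description: the claimed parameters are [12, 4, 9]_11; such a code would be MDS (meets Singleton bound).


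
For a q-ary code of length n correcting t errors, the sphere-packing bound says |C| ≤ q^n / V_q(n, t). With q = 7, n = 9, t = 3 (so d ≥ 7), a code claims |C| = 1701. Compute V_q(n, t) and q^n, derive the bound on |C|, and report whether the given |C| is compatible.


V_q(n, t) = 19495, q^n = 40353607, Hamming bound = 2069, |C| = 1701 ≤ bound (satisfied).

Step 1: Compute V_q(n, t) = Σ_{j=0}^3 C(n, j) (q−1)^j.
  j = 0: C(9,0)·(6)^0 = 1·1 = 1.
  j = 1: C(9,1)·(6)^1 = 9·6 = 54.
  j = 2: C(9,2)·(6)^2 = 36·36 = 1296.
  j = 3: C(9,3)·(6)^3 = 84·216 = 18144.
  V_q(n, t) = 1 + 54 + 1296 + 18144 = 19495.
Step 2: q^n = 7^9 = 40353607.
Step 3: Hamming bound ⌊q^n / V_q(n,t)⌋ = ⌊40353607/19495⌋ = 2069.
Step 4: Compare |C| = 1701 to 2069: satisfied.
The claimed |C| lies below the Hamming bound.


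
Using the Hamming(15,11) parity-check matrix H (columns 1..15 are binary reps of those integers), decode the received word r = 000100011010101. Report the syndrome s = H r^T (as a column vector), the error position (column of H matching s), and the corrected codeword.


s = (1, 1, 0, 0)^T, error position = 12, corrected codeword c = 000100011011101

Compute s = H r^T mod 2 one row at a time:
  s_1 = 1 + 1 + 0 + 1 + 0 + 1 + 0 + 1 = 5 ≡ 1 (mod 2).
  s_2 = 1 + 0 + 0 + 0 + 0 + 1 + 0 + 1 = 3 ≡ 1 (mod 2).
  s_3 = 0 + 0 + 0 + 0 + 0 + 1 + 0 + 1 = 2 ≡ 0 (mod 2).
  s_4 = 0 + 0 + 0 + 0 + 1 + 1 + 1 + 1 = 4 ≡ 0 (mod 2).
s = (1, 1, 0, 0)^T — this equals column 12 of H (binary 1100), so error is at position 12.
Correct: flip bit 12 of r = 000100011010101 to get c = 000100011011101.


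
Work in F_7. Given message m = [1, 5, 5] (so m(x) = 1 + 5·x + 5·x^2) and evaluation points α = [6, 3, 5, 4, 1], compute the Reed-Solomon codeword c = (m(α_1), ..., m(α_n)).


c = [1, 5, 4, 3, 4]

Message polynomial: m(x) = 1 + 5·x + 5·x^2 (mod 7).
For each evaluation point α_i, compute m(α_i) mod 7:
  α_1 = 6: Horner steps 5 → 0 → 1, so m(6) = 1.
  α_2 = 3: Horner steps 5 → 6 → 5, so m(3) = 5.
  α_3 = 5: Horner steps 5 → 2 → 4, so m(5) = 4.
  α_4 = 4: Horner steps 5 → 4 → 3, so m(4) = 3.
  α_5 = 1: Horner steps 5 → 3 → 4, so m(1) = 4.
Codeword c = [1, 5, 4, 3, 4] ∈ F_7^5.


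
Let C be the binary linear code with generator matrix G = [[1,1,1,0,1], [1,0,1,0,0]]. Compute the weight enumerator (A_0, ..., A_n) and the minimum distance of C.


Weight distribution: A_0 = 1, A_2 = 2, A_4 = 1. Minimum distance d = 2.

Enumerate all 2^2 = 4 messages m ∈ F_2^2.
For each, compute codeword c = mG in F_2^5, then tally its weight.
  m = 00 → c = 00000, weight = 0.
  m = 10 → c = 11101, weight = 4.
  m = 01 → c = 10100, weight = 2.
  m = 11 → c = 01001, weight = 2.
Tally weights:
  weight 0: 1 codewords.
  weight 2: 2 codewords.
  weight 4: 1 codewords.
Minimum distance d = smallest w > 0 with A_w > 0 = 2.
Sanity: Σ A_w = 4 = 2^2 = 4 ✓.


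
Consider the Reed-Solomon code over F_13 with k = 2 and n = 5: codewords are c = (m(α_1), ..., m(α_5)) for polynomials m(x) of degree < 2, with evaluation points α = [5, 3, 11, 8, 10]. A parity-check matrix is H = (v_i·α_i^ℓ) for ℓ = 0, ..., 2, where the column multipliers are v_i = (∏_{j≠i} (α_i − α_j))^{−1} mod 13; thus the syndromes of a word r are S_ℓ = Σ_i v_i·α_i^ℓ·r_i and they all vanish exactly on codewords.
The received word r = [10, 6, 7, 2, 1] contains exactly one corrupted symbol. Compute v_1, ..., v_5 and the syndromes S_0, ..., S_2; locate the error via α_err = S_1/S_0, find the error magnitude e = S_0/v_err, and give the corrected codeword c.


S = (8, 11, 7), error at position 2, error magnitude e = 8, c = [10, 11, 7, 2, 1].

Step 1: column multipliers v_i = (∏_{j≠i}(α_i − α_j))^{−1} mod 13.
  i = 1 (α = 5): (5−3)(5−11)(5−8)(5−10) = 2·(−6)·(−3)·(−5) = −180 ≡ 2, so v_1 = 2^{−1} = 7 (mod 13).
  i = 2 (α = 3): (3−5)(3−11)(3−8)(3−10) = (−2)·(−8)·(−5)·(−7) = 560 ≡ 1, so v_2 = 1^{−1} = 1 (mod 13).
  i = 3 (α = 11): (11−5)(11−3)(11−8)(11−10) = 6·8·3·1 = 144 ≡ 1, so v_3 = 1^{−1} = 1 (mod 13).
  i = 4 (α = 8): (8−5)(8−3)(8−11)(8−10) = 3·5·(−3)·(−2) = 90 ≡ 12, so v_4 = 12^{−1} = 12 (mod 13).
  i = 5 (α = 10): (10−5)(10−3)(10−11)(10−8) = 5·7·(−1)·2 = −70 ≡ 8, so v_5 = 8^{−1} = 5 (mod 13).
  v = [7, 1, 1, 12, 5].
Step 2: syndromes of r = [10, 6, 7, 2, 1] (all sums mod 13).
  S_0 = Σ v_i r_i = 7·10 + 1·6 + 1·7 + 12·2 + 5·1 = 112 ≡ 8.
  S_1 = Σ v_i α_i r_i = 7·5·10 + 1·3·6 + 1·11·7 + 12·8·2 + 5·10·1 = 687 ≡ 11.
  α_i^2 mod 13 = [12, 9, 4, 12, 9].
  S_2 = Σ v_i α_i^2 r_i = 7·12·10 + 1·9·6 + 1·4·7 + 12·12·2 + 5·9·1 = 1255 ≡ 7.
  S = (8, 11, 7) ≠ 0, so r is not a codeword (an error is present).
Step 3: locate the error. For a single error e at position i, S_ℓ = v_i·e·α_i^ℓ, so α_err = S_1/S_0.
  S_0^{−1} = 8^{−1} = 5 (mod 13), so α_err = 11·5 = 55 ≡ 3 = α_2. Error position i = 2.
  Consistency check: S_2/S_1 = 7·6 = 42 ≡ 3 = α_err ✓ (single-error assumption holds).
Step 4: error magnitude e = S_0/v_2 = S_0·∏_{j≠2}(α_2 − α_j) = 8·1 = 8 ≡ 8 (mod 13).
Step 5: correct position 2: c_2 = r_2 − e = 6 − 8 ≡ 11 (mod 13). Hence c = [10, 11, 7, 2, 1].
  Check: interpolating c through the α_i gives m(x) = 6 + 6·x (degree < 2) with m(α_i) = c_i for every i, so c is indeed a codeword.


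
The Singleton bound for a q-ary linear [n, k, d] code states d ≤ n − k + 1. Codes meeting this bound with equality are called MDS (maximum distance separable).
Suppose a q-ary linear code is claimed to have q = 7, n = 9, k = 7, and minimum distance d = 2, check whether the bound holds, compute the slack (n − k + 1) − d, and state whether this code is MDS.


Singleton RHS = n − k + 1 = 3, slack = 1, bound satisfied, not MDS.

Singleton bound: d ≤ n − k + 1.
Here n = 9, k = 7, so n − k + 1 = 3.
Given d = 2, check d ≤ 3: YES.
Slack = (n − k + 1) − d = 1.
The code is NOT MDS (slack = 1 > 0).
Description: the claimed parameters are [9, 7, 2]_7; such a code would be non-MDS.


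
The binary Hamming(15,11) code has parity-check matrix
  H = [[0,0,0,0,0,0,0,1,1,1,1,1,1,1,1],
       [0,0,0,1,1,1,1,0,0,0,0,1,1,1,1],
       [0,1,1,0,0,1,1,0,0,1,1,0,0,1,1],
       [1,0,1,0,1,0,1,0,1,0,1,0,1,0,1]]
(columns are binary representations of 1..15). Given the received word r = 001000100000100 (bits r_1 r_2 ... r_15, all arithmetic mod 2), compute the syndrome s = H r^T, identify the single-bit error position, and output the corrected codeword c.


s = (1, 0, 0, 1)^T, error position = 9, corrected codeword c = 001000101000100

Compute s = H r^T mod 2 one row at a time:
  s_1 = 0 + 0 + 0 + 0 + 0 + 1 + 0 + 0 = 1 ≡ 1 (mod 2).
  s_2 = 0 + 0 + 0 + 1 + 0 + 1 + 0 + 0 = 2 ≡ 0 (mod 2).
  s_3 = 0 + 1 + 0 + 1 + 0 + 0 + 0 + 0 = 2 ≡ 0 (mod 2).
  s_4 = 0 + 1 + 0 + 1 + 0 + 0 + 1 + 0 = 3 ≡ 1 (mod 2).
s = (1, 0, 0, 1)^T — this equals column 9 of H (binary 1001), so error is at position 9.
Correct: flip bit 9 of r = 001000100000100 to get c = 001000101000100.


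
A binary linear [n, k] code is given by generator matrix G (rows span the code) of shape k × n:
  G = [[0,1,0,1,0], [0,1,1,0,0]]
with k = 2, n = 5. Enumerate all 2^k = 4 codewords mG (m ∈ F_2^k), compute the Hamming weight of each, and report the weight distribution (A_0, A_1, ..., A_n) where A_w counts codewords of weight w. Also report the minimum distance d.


Weight distribution: A_0 = 1, A_2 = 3. Minimum distance d = 2.

Enumerate all 2^2 = 4 messages m ∈ F_2^2.
For each, compute codeword c = mG in F_2^5, then tally its weight.
  m = 00 → c = 00000, weight = 0.
  m = 10 → c = 01010, weight = 2.
  m = 01 → c = 01100, weight = 2.
  m = 11 → c = 00110, weight = 2.
Tally weights:
  weight 0: 1 codewords.
  weight 2: 3 codewords.
Minimum distance d = smallest w > 0 with A_w > 0 = 2.
Sanity: Σ A_w = 4 = 2^2 = 4 ✓.


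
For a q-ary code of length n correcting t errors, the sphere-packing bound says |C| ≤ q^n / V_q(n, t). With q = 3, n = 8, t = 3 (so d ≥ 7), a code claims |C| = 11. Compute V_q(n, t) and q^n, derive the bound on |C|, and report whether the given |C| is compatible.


V_q(n, t) = 577, q^n = 6561, Hamming bound = 11, |C| = 11 ≤ bound (satisfied).

Step 1: Compute V_q(n, t) = Σ_{j=0}^3 C(n, j) (q−1)^j.
  j = 0: C(8,0)·(2)^0 = 1·1 = 1.
  j = 1: C(8,1)·(2)^1 = 8·2 = 16.
  j = 2: C(8,2)·(2)^2 = 28·4 = 112.
  j = 3: C(8,3)·(2)^3 = 56·8 = 448.
  V_q(n, t) = 1 + 16 + 112 + 448 = 577.
Step 2: q^n = 3^8 = 6561.
Step 3: Hamming bound ⌊q^n / V_q(n,t)⌋ = ⌊6561/577⌋ = 11.
Step 4: Compare |C| = 11 to 11: satisfied.
The claimed |C| lies at the Hamming bound (tight).


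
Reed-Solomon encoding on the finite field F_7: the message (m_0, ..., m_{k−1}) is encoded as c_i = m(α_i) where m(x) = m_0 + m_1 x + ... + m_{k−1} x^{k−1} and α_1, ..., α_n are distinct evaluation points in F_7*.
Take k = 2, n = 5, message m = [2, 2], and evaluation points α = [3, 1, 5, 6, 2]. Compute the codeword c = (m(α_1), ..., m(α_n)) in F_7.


c = [1, 4, 5, 0, 6]

Message polynomial: m(x) = 2 + 2·x (mod 7).
For each evaluation point α_i, compute m(α_i) mod 7:
  α_1 = 3: Horner steps 2 → 1, so m(3) = 1.
  α_2 = 1: Horner steps 2 → 4, so m(1) = 4.
  α_3 = 5: Horner steps 2 → 5, so m(5) = 5.
  α_4 = 6: Horner steps 2 → 0, so m(6) = 0.
  α_5 = 2: Horner steps 2 → 6, so m(2) = 6.
Codeword c = [1, 4, 5, 0, 6] ∈ F_7^5.


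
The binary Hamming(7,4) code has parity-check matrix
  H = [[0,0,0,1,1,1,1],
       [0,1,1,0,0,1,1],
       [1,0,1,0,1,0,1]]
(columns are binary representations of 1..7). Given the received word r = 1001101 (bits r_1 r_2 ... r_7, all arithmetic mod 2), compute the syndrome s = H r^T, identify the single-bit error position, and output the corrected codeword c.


s = (1, 1, 1)^T, error position = 7, corrected codeword c = 1001100

Compute s = H r^T mod 2 one row at a time:
  s_1 = 1 + 1 + 0 + 1 = 3 ≡ 1 (mod 2).
  s_2 = 0 + 0 + 0 + 1 = 1 ≡ 1 (mod 2).
  s_3 = 1 + 0 + 1 + 1 = 3 ≡ 1 (mod 2).
s = (1, 1, 1)^T — this equals column 7 of H (binary 111), so error is at position 7.
Correct: flip bit 7 of r = 1001101 to get c = 1001100.


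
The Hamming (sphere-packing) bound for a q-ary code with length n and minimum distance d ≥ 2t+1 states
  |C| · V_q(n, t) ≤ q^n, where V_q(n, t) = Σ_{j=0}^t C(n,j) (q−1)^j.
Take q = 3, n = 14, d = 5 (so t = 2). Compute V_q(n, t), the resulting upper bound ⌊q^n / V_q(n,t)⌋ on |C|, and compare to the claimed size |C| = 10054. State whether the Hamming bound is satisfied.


V_q(n, t) = 393, q^n = 4782969, Hamming bound = 12170, |C| = 10054 ≤ bound (satisfied).

Step 1: Compute V_q(n, t) = Σ_{j=0}^2 C(n, j) (q−1)^j.
  j = 0: C(14,0)·(2)^0 = 1·1 = 1.
  j = 1: C(14,1)·(2)^1 = 14·2 = 28.
  j = 2: C(14,2)·(2)^2 = 91·4 = 364.
  V_q(n, t) = 1 + 28 + 364 = 393.
Step 2: q^n = 3^14 = 4782969.
Step 3: Hamming bound ⌊q^n / V_q(n,t)⌋ = ⌊4782969/393⌋ = 12170.
Step 4: Compare |C| = 10054 to 12170: satisfied.
The claimed |C| lies below the Hamming bound.


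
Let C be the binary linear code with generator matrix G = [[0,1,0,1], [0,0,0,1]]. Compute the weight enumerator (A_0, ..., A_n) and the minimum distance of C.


Weight distribution: A_0 = 1, A_1 = 2, A_2 = 1. Minimum distance d = 1.

Enumerate all 2^2 = 4 messages m ∈ F_2^2.
For each, compute codeword c = mG in F_2^4, then tally its weight.
  m = 00 → c = 0000, weight = 0.
  m = 10 → c = 0101, weight = 2.
  m = 01 → c = 0001, weight = 1.
  m = 11 → c = 0100, weight = 1.
Tally weights:
  weight 0: 1 codewords.
  weight 1: 2 codewords.
  weight 2: 1 codewords.
Minimum distance d = smallest w > 0 with A_w > 0 = 1.
Sanity: Σ A_w = 4 = 2^2 = 4 ✓.


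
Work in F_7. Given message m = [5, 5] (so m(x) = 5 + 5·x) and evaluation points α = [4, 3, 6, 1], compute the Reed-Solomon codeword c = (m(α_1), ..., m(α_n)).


c = [4, 6, 0, 3]

Message polynomial: m(x) = 5 + 5·x (mod 7).
For each evaluation point α_i, compute m(α_i) mod 7:
  α_1 = 4: Horner steps 5 → 4, so m(4) = 4.
  α_2 = 3: Horner steps 5 → 6, so m(3) = 6.
  α_3 = 6: Horner steps 5 → 0, so m(6) = 0.
  α_4 = 1: Horner steps 5 → 3, so m(1) = 3.
Codeword c = [4, 6, 0, 3] ∈ F_7^4.


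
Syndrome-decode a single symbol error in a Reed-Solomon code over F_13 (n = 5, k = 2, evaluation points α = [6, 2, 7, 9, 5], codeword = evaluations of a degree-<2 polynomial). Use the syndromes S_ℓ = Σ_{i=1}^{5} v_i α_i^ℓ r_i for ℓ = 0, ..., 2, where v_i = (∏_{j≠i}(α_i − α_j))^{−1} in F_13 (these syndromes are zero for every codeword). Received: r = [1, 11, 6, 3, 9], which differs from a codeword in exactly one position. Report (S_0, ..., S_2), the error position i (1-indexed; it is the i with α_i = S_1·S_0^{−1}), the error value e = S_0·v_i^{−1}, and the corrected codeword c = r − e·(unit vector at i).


S = (1, 2, 4), error at position 2, error magnitude e = 4, c = [1, 7, 6, 3, 9].

Step 1: column multipliers v_i = (∏_{j≠i}(α_i − α_j))^{−1} mod 13.
  i = 1 (α = 6): (6−2)(6−7)(6−9)(6−5) = 4·(−1)·(−3)·1 = 12 ≡ 12, so v_1 = 12^{−1} = 12 (mod 13).
  i = 2 (α = 2): (2−6)(2−7)(2−9)(2−5) = (−4)·(−5)·(−7)·(−3) = 420 ≡ 4, so v_2 = 4^{−1} = 10 (mod 13).
  i = 3 (α = 7): (7−6)(7−2)(7−9)(7−5) = 1·5·(−2)·2 = −20 ≡ 6, so v_3 = 6^{−1} = 11 (mod 13).
  i = 4 (α = 9): (9−6)(9−2)(9−7)(9−5) = 3·7·2·4 = 168 ≡ 12, so v_4 = 12^{−1} = 12 (mod 13).
  i = 5 (α = 5): (5−6)(5−2)(5−7)(5−9) = (−1)·3·(−2)·(−4) = −24 ≡ 2, so v_5 = 2^{−1} = 7 (mod 13).
  v = [12, 10, 11, 12, 7].
Step 2: syndromes of r = [1, 11, 6, 3, 9] (all sums mod 13).
  S_0 = Σ v_i r_i = 12·1 + 10·11 + 11·6 + 12·3 + 7·9 = 287 ≡ 1.
  S_1 = Σ v_i α_i r_i = 12·6·1 + 10·2·11 + 11·7·6 + 12·9·3 + 7·5·9 = 1393 ≡ 2.
  α_i^2 mod 13 = [10, 4, 10, 3, 12].
  S_2 = Σ v_i α_i^2 r_i = 12·10·1 + 10·4·11 + 11·10·6 + 12·3·3 + 7·12·9 = 2084 ≡ 4.
  S = (1, 2, 4) ≠ 0, so r is not a codeword (an error is present).
Step 3: locate the error. For a single error e at position i, S_ℓ = v_i·e·α_i^ℓ, so α_err = S_1/S_0.
  S_0^{−1} = 1^{−1} = 1 (mod 13), so α_err = 2·1 = 2 ≡ 2 = α_2. Error position i = 2.
  Consistency check: S_2/S_1 = 4·7 = 28 ≡ 2 = α_err ✓ (single-error assumption holds).
Step 4: error magnitude e = S_0/v_2 = S_0·∏_{j≠2}(α_2 − α_j) = 1·4 = 4 ≡ 4 (mod 13).
Step 5: correct position 2: c_2 = r_2 − e = 11 − 4 ≡ 7 (mod 13). Hence c = [1, 7, 6, 3, 9].
  Check: interpolating c through the α_i gives m(x) = 10 + 5·x (degree < 2) with m(α_i) = c_i for every i, so c is indeed a codeword.


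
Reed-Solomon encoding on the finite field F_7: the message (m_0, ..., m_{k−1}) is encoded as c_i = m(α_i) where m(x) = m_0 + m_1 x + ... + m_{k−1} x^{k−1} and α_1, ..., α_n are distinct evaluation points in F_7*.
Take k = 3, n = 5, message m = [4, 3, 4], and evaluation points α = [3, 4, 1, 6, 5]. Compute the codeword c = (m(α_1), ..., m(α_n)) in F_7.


c = [0, 3, 4, 5, 0]

Message polynomial: m(x) = 4 + 3·x + 4·x^2 (mod 7).
For each evaluation point α_i, compute m(α_i) mod 7:
  α_1 = 3: Horner steps 4 → 1 → 0, so m(3) = 0.
  α_2 = 4: Horner steps 4 → 5 → 3, so m(4) = 3.
  α_3 = 1: Horner steps 4 → 0 → 4, so m(1) = 4.
  α_4 = 6: Horner steps 4 → 6 → 5, so m(6) = 5.
  α_5 = 5: Horner steps 4 → 2 → 0, so m(5) = 0.
Codeword c = [0, 3, 4, 5, 0] ∈ F_7^5.


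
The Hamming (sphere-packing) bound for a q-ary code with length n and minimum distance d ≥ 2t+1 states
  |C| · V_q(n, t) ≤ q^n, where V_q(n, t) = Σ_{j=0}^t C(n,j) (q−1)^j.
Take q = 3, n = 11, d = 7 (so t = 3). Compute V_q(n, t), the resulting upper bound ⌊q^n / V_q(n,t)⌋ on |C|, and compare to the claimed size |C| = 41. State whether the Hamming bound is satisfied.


V_q(n, t) = 1563, q^n = 177147, Hamming bound = 113, |C| = 41 ≤ bound (satisfied).

Step 1: Compute V_q(n, t) = Σ_{j=0}^3 C(n, j) (q−1)^j.
  j = 0: C(11,0)·(2)^0 = 1·1 = 1.
  j = 1: C(11,1)·(2)^1 = 11·2 = 22.
  j = 2: C(11,2)·(2)^2 = 55·4 = 220.
  j = 3: C(11,3)·(2)^3 = 165·8 = 1320.
  V_q(n, t) = 1 + 22 + 220 + 1320 = 1563.
Step 2: q^n = 3^11 = 177147.
Step 3: Hamming bound ⌊q^n / V_q(n,t)⌋ = ⌊177147/1563⌋ = 113.
Step 4: Compare |C| = 41 to 113: satisfied.
The claimed |C| lies below the Hamming bound.


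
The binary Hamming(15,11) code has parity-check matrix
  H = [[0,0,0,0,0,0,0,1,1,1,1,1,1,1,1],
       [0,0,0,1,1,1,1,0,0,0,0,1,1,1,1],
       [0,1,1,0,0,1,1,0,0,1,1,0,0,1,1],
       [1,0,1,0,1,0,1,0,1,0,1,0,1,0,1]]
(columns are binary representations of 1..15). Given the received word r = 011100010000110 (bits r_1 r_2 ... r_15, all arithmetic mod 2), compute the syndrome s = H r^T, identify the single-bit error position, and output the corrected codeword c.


s = (1, 1, 1, 0)^T, error position = 14, corrected codeword c = 011100010000100

Compute s = H r^T mod 2 one row at a time:
  s_1 = 1 + 0 + 0 + 0 + 0 + 1 + 1 + 0 = 3 ≡ 1 (mod 2).
  s_2 = 1 + 0 + 0 + 0 + 0 + 1 + 1 + 0 = 3 ≡ 1 (mod 2).
  s_3 = 1 + 1 + 0 + 0 + 0 + 0 + 1 + 0 = 3 ≡ 1 (mod 2).
  s_4 = 0 + 1 + 0 + 0 + 0 + 0 + 1 + 0 = 2 ≡ 0 (mod 2).
s = (1, 1, 1, 0)^T — this equals column 14 of H (binary 1110), so error is at position 14.
Correct: flip bit 14 of r = 011100010000110 to get c = 011100010000100.


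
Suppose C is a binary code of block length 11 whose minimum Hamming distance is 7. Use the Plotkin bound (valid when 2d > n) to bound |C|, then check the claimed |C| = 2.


Plotkin bound M ≤ 4; given |C| = 2 ≤ bound (satisfied).

Check applicability: 2d = 14, n = 11.
2d − n = 3 > 0, so Plotkin applies.
Compute d/(2d−n) = 7/3 ≈ 2.3333.
⌊d/(2d−n)⌋ = 2.
Plotkin bound: M ≤ 2·2 = 4.
Given |C| = 2, check: satisfied.
This |C| is below the Plotkin bound.


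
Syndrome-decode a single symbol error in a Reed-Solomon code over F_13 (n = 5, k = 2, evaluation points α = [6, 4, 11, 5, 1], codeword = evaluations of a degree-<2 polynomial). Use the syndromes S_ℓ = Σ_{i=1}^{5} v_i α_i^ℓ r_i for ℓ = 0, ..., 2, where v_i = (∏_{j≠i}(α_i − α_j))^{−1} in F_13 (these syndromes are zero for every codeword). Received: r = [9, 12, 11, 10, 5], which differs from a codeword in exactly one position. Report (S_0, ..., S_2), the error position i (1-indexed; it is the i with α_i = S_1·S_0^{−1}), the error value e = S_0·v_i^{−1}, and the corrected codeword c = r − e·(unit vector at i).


S = (7, 3, 5), error at position 1, error magnitude e = 1, c = [8, 12, 11, 10, 5].

Step 1: column multipliers v_i = (∏_{j≠i}(α_i − α_j))^{−1} mod 13.
  i = 1 (α = 6): (6−4)(6−11)(6−5)(6−1) = 2·(−5)·1·5 = −50 ≡ 2, so v_1 = 2^{−1} = 7 (mod 13).
  i = 2 (α = 4): (4−6)(4−11)(4−5)(4−1) = (−2)·(−7)·(−1)·3 = −42 ≡ 10, so v_2 = 10^{−1} = 4 (mod 13).
  i = 3 (α = 11): (11−6)(11−4)(11−5)(11−1) = 5·7·6·10 = 2100 ≡ 7, so v_3 = 7^{−1} = 2 (mod 13).
  i = 4 (α = 5): (5−6)(5−4)(5−11)(5−1) = (−1)·1·(−6)·4 = 24 ≡ 11, so v_4 = 11^{−1} = 6 (mod 13).
  i = 5 (α = 1): (1−6)(1−4)(1−11)(1−5) = (−5)·(−3)·(−10)·(−4) = 600 ≡ 2, so v_5 = 2^{−1} = 7 (mod 13).
  v = [7, 4, 2, 6, 7].
Step 2: syndromes of r = [9, 12, 11, 10, 5] (all sums mod 13).
  S_0 = Σ v_i r_i = 7·9 + 4·12 + 2·11 + 6·10 + 7·5 = 228 ≡ 7.
  S_1 = Σ v_i α_i r_i = 7·6·9 + 4·4·12 + 2·11·11 + 6·5·10 + 7·1·5 = 1147 ≡ 3.
  α_i^2 mod 13 = [10, 3, 4, 12, 1].
  S_2 = Σ v_i α_i^2 r_i = 7·10·9 + 4·3·12 + 2·4·11 + 6·12·10 + 7·1·5 = 1617 ≡ 5.
  S = (7, 3, 5) ≠ 0, so r is not a codeword (an error is present).
Step 3: locate the error. For a single error e at position i, S_ℓ = v_i·e·α_i^ℓ, so α_err = S_1/S_0.
  S_0^{−1} = 7^{−1} = 2 (mod 13), so α_err = 3·2 = 6 ≡ 6 = α_1. Error position i = 1.
  Consistency check: S_2/S_1 = 5·9 = 45 ≡ 6 = α_err ✓ (single-error assumption holds).
Step 4: error magnitude e = S_0/v_1 = S_0·∏_{j≠1}(α_1 − α_j) = 7·2 = 14 ≡ 1 (mod 13).
Step 5: correct position 1: c_1 = r_1 − e = 9 − 1 ≡ 8 (mod 13). Hence c = [8, 12, 11, 10, 5].
  Check: interpolating c through the α_i gives m(x) = 7 + 11·x (degree < 2) with m(α_i) = c_i for every i, so c is indeed a codeword.


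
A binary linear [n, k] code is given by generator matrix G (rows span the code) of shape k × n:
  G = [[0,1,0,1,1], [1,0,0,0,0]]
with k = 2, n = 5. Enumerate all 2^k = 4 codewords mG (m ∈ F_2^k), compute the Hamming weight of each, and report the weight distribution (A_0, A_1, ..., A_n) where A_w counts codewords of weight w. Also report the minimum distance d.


Weight distribution: A_0 = 1, A_1 = 1, A_3 = 1, A_4 = 1. Minimum distance d = 1.

Enumerate all 2^2 = 4 messages m ∈ F_2^2.
For each, compute codeword c = mG in F_2^5, then tally its weight.
  m = 00 → c = 00000, weight = 0.
  m = 10 → c = 01011, weight = 3.
  m = 01 → c = 10000, weight = 1.
  m = 11 → c = 11011, weight = 4.
Tally weights:
  weight 0: 1 codewords.
  weight 1: 1 codewords.
  weight 3: 1 codewords.
  weight 4: 1 codewords.
Minimum distance d = smallest w > 0 with A_w > 0 = 1.
Sanity: Σ A_w = 4 = 2^2 = 4 ✓.


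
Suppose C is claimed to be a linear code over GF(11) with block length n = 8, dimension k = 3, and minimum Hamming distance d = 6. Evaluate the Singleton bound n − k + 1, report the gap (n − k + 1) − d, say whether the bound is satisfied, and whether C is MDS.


Singleton RHS = n − k + 1 = 6, slack = 0, bound satisfied, MDS.

Singleton bound: d ≤ n − k + 1.
Here n = 8, k = 3, so n − k + 1 = 6.
Given d = 6, check d ≤ 6: YES.
Slack = (n − k + 1) − d = 0.
The code is MDS (slack = 0).
Description: the claimed parameters are [8, 3, 6]_11; such a code would be MDS (meets Singleton bound).


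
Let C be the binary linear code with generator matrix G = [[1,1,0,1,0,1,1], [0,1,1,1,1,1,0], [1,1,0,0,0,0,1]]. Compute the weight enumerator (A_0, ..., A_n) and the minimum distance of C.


Weight distribution: A_0 = 1, A_2 = 1, A_3 = 2, A_4 = 1, A_5 = 2, A_6 = 1. Minimum distance d = 2.

Enumerate all 2^3 = 8 messages m ∈ F_2^3.
For each, compute codeword c = mG in F_2^7, then tally its weight.
  m = 000 → c = 0000000, weight = 0.
  m = 100 → c = 1101011, weight = 5.
  m = 010 → c = 0111110, weight = 5.
  m = 110 → c = 1010101, weight = 4.
  m = 001 → c = 1100001, weight = 3.
  m = 101 → c = 0001010, weight = 2.
  m = 011 → c = 1011111, weight = 6.
  m = 111 → c = 0110100, weight = 3.
Tally weights:
  weight 0: 1 codewords.
  weight 2: 1 codewords.
  weight 3: 2 codewords.
  weight 4: 1 codewords.
  weight 5: 2 codewords.
  weight 6: 1 codewords.
Minimum distance d = smallest w > 0 with A_w > 0 = 2.
Sanity: Σ A_w = 8 = 2^3 = 8 ✓.


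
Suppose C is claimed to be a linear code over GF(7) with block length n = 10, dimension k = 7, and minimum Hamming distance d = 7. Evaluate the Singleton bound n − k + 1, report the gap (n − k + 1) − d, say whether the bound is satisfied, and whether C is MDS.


Singleton RHS = n − k + 1 = 4, slack = -3, bound violated (no such code; not MDS).

Singleton bound: d ≤ n − k + 1.
Here n = 10, k = 7, so n − k + 1 = 4.
Given d = 7, check d ≤ 4: NO.
Slack = (n − k + 1) − d = -3.
The slack is negative: d = 7 exceeds n − k + 1 = 4 by 3, so the Singleton bound is violated and no linear [10, 7, 7]_7 code can exist. In particular it is not MDS (MDS requires d = n − k + 1 exactly).
Description: the claimed parameters are [10, 7, 7]_7; such a code would be impossible (violates the Singleton bound).


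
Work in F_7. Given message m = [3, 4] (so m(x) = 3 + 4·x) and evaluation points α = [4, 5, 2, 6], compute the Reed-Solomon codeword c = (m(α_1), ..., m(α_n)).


c = [5, 2, 4, 6]

Message polynomial: m(x) = 3 + 4·x (mod 7).
For each evaluation point α_i, compute m(α_i) mod 7:
  α_1 = 4: Horner steps 4 → 5, so m(4) = 5.
  α_2 = 5: Horner steps 4 → 2, so m(5) = 2.
  α_3 = 2: Horner steps 4 → 4, so m(2) = 4.
  α_4 = 6: Horner steps 4 → 6, so m(6) = 6.
Codeword c = [5, 2, 4, 6] ∈ F_7^4.


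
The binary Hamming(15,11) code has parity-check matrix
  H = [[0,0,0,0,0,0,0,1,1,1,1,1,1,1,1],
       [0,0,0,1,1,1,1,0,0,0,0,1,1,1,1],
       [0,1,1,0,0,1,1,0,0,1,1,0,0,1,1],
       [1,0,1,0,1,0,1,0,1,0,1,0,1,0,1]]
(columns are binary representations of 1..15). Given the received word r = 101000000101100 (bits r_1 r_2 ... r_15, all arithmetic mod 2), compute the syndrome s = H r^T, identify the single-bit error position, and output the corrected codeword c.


s = (1, 0, 0, 1)^T, error position = 9, corrected codeword c = 101000001101100

Compute s = H r^T mod 2 one row at a time:
  s_1 = 0 + 0 + 1 + 0 + 1 + 1 + 0 + 0 = 3 ≡ 1 (mod 2).
  s_2 = 0 + 0 + 0 + 0 + 1 + 1 + 0 + 0 = 2 ≡ 0 (mod 2).
  s_3 = 0 + 1 + 0 + 0 + 1 + 0 + 0 + 0 = 2 ≡ 0 (mod 2).
  s_4 = 1 + 1 + 0 + 0 + 0 + 0 + 1 + 0 = 3 ≡ 1 (mod 2).
s = (1, 0, 0, 1)^T — this equals column 9 of H (binary 1001), so error is at position 9.
Correct: flip bit 9 of r = 101000000101100 to get c = 101000001101100.


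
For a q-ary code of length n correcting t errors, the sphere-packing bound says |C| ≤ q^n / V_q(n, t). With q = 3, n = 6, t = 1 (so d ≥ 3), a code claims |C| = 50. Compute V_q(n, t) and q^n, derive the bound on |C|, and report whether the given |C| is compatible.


V_q(n, t) = 13, q^n = 729, Hamming bound = 56, |C| = 50 ≤ bound (satisfied).

Step 1: Compute V_q(n, t) = Σ_{j=0}^1 C(n, j) (q−1)^j.
  j = 0: C(6,0)·(2)^0 = 1·1 = 1.
  j = 1: C(6,1)·(2)^1 = 6·2 = 12.
  V_q(n, t) = 1 + 12 = 13.
Step 2: q^n = 3^6 = 729.
Step 3: Hamming bound ⌊q^n / V_q(n,t)⌋ = ⌊729/13⌋ = 56.
Step 4: Compare |C| = 50 to 56: satisfied.
The claimed |C| lies below the Hamming bound.


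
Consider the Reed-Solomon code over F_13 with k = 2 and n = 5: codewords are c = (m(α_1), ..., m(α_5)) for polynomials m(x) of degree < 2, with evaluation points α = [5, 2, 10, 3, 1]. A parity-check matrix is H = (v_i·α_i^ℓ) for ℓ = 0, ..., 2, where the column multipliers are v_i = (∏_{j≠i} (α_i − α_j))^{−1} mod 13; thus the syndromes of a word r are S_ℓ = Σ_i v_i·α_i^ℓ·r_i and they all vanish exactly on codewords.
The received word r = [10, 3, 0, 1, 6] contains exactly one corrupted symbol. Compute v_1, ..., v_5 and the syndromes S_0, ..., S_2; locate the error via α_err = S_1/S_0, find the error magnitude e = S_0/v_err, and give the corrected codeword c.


S = (2, 2, 2), error at position 5, error magnitude e = 1, c = [10, 3, 0, 1, 5].

Step 1: column multipliers v_i = (∏_{j≠i}(α_i − α_j))^{−1} mod 13.
  i = 1 (α = 5): (5−2)(5−10)(5−3)(5−1) = 3·(−5)·2·4 = −120 ≡ 10, so v_1 = 10^{−1} = 4 (mod 13).
  i = 2 (α = 2): (2−5)(2−10)(2−3)(2−1) = (−3)·(−8)·(−1)·1 = −24 ≡ 2, so v_2 = 2^{−1} = 7 (mod 13).
  i = 3 (α = 10): (10−5)(10−2)(10−3)(10−1) = 5·8·7·9 = 2520 ≡ 11, so v_3 = 11^{−1} = 6 (mod 13).
  i = 4 (α = 3): (3−5)(3−2)(3−10)(3−1) = (−2)·1·(−7)·2 = 28 ≡ 2, so v_4 = 2^{−1} = 7 (mod 13).
  i = 5 (α = 1): (1−5)(1−2)(1−10)(1−3) = (−4)·(−1)·(−9)·(−2) = 72 ≡ 7, so v_5 = 7^{−1} = 2 (mod 13).
  v = [4, 7, 6, 7, 2].
Step 2: syndromes of r = [10, 3, 0, 1, 6] (all sums mod 13).
  S_0 = Σ v_i r_i = 4·10 + 7·3 + 6·0 + 7·1 + 2·6 = 80 ≡ 2.
  S_1 = Σ v_i α_i r_i = 4·5·10 + 7·2·3 + 6·10·0 + 7·3·1 + 2·1·6 = 275 ≡ 2.
  α_i^2 mod 13 = [12, 4, 9, 9, 1].
  S_2 = Σ v_i α_i^2 r_i = 4·12·10 + 7·4·3 + 6·9·0 + 7·9·1 + 2·1·6 = 639 ≡ 2.
  S = (2, 2, 2) ≠ 0, so r is not a codeword (an error is present).
Step 3: locate the error. For a single error e at position i, S_ℓ = v_i·e·α_i^ℓ, so α_err = S_1/S_0.
  S_0^{−1} = 2^{−1} = 7 (mod 13), so α_err = 2·7 = 14 ≡ 1 = α_5. Error position i = 5.
  Consistency check: S_2/S_1 = 2·7 = 14 ≡ 1 = α_err ✓ (single-error assumption holds).
Step 4: error magnitude e = S_0/v_5 = S_0·∏_{j≠5}(α_5 − α_j) = 2·7 = 14 ≡ 1 (mod 13).
Step 5: correct position 5: c_5 = r_5 − e = 6 − 1 ≡ 5 (mod 13). Hence c = [10, 3, 0, 1, 5].
  Check: interpolating c through the α_i gives m(x) = 7 + 11·x (degree < 2) with m(α_i) = c_i for every i, so c is indeed a codeword.


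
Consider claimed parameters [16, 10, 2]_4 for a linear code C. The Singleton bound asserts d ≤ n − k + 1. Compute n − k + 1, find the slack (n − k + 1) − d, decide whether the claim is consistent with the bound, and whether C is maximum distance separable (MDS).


Singleton RHS = n − k + 1 = 7, slack = 5, bound satisfied, not MDS.

Singleton bound: d ≤ n − k + 1.
Here n = 16, k = 10, so n − k + 1 = 7.
Given d = 2, check d ≤ 7: YES.
Slack = (n − k + 1) − d = 5.
The code is NOT MDS (slack = 5 > 0).
Description: the claimed parameters are [16, 10, 2]_4; such a code would be non-MDS.


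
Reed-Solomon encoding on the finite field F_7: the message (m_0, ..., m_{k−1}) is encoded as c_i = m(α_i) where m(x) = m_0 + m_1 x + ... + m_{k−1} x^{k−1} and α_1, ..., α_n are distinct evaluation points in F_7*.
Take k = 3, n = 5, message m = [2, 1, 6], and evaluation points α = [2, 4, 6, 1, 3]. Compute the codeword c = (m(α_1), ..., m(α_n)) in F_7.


c = [0, 4, 0, 2, 3]

Message polynomial: m(x) = 2 + 1·x + 6·x^2 (mod 7).
For each evaluation point α_i, compute m(α_i) mod 7:
  α_1 = 2: Horner steps 6 → 6 → 0, so m(2) = 0.
  α_2 = 4: Horner steps 6 → 4 → 4, so m(4) = 4.
  α_3 = 6: Horner steps 6 → 2 → 0, so m(6) = 0.
  α_4 = 1: Horner steps 6 → 0 → 2, so m(1) = 2.
  α_5 = 3: Horner steps 6 → 5 → 3, so m(3) = 3.
Codeword c = [0, 4, 0, 2, 3] ∈ F_7^5.


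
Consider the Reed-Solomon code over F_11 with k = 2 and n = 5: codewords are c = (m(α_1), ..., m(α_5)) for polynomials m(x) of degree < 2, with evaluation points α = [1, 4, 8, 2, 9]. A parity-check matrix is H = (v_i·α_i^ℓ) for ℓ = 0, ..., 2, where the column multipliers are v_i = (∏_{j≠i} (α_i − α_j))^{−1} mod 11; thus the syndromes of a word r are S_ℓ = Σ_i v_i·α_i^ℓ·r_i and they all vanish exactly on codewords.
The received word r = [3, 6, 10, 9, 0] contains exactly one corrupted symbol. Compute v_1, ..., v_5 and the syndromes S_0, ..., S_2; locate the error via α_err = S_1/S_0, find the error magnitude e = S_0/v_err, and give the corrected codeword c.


S = (4, 8, 5), error at position 4, error magnitude e = 5, c = [3, 6, 10, 4, 0].

Step 1: column multipliers v_i = (∏_{j≠i}(α_i − α_j))^{−1} mod 11.
  i = 1 (α = 1): (1−4)(1−8)(1−2)(1−9) = (−3)·(−7)·(−1)·(−8) = 168 ≡ 3, so v_1 = 3^{−1} = 4 (mod 11).
  i = 2 (α = 4): (4−1)(4−8)(4−2)(4−9) = 3·(−4)·2·(−5) = 120 ≡ 10, so v_2 = 10^{−1} = 10 (mod 11).
  i = 3 (α = 8): (8−1)(8−4)(8−2)(8−9) = 7·4·6·(−1) = −168 ≡ 8, so v_3 = 8^{−1} = 7 (mod 11).
  i = 4 (α = 2): (2−1)(2−4)(2−8)(2−9) = 1·(−2)·(−6)·(−7) = −84 ≡ 4, so v_4 = 4^{−1} = 3 (mod 11).
  i = 5 (α = 9): (9−1)(9−4)(9−8)(9−2) = 8·5·1·7 = 280 ≡ 5, so v_5 = 5^{−1} = 9 (mod 11).
  v = [4, 10, 7, 3, 9].
Step 2: syndromes of r = [3, 6, 10, 9, 0] (all sums mod 11).
  S_0 = Σ v_i r_i = 4·3 + 10·6 + 7·10 + 3·9 + 9·0 = 169 ≡ 4.
  S_1 = Σ v_i α_i r_i = 4·1·3 + 10·4·6 + 7·8·10 + 3·2·9 + 9·9·0 = 866 ≡ 8.
  α_i^2 mod 11 = [1, 5, 9, 4, 4].
  S_2 = Σ v_i α_i^2 r_i = 4·1·3 + 10·5·6 + 7·9·10 + 3·4·9 + 9·4·0 = 1050 ≡ 5.
  S = (4, 8, 5) ≠ 0, so r is not a codeword (an error is present).
Step 3: locate the error. For a single error e at position i, S_ℓ = v_i·e·α_i^ℓ, so α_err = S_1/S_0.
  S_0^{−1} = 4^{−1} = 3 (mod 11), so α_err = 8·3 = 24 ≡ 2 = α_4. Error position i = 4.
  Consistency check: S_2/S_1 = 5·7 = 35 ≡ 2 = α_err ✓ (single-error assumption holds).
Step 4: error magnitude e = S_0/v_4 = S_0·∏_{j≠4}(α_4 − α_j) = 4·4 = 16 ≡ 5 (mod 11).
Step 5: correct position 4: c_4 = r_4 − e = 9 − 5 ≡ 4 (mod 11). Hence c = [3, 6, 10, 4, 0].
  Check: interpolating c through the α_i gives m(x) = 2 + 1·x (degree < 2) with m(α_i) = c_i for every i, so c is indeed a codeword.
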